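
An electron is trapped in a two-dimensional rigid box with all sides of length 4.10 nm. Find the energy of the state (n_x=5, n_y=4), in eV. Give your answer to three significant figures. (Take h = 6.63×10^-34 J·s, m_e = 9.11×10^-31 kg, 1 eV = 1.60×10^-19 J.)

For a 2D rectangular well E = (h²/8m_e)·Σ n_i²/L_i² = (6.63×10^-34)²/(8·9.11×10^-31) · [5²/(4.10 nm)² + 4²/(4.10 nm)²].
Evaluating gives E = 1.471×10^-19 J = 0.919 eV.

E = 0.919 eV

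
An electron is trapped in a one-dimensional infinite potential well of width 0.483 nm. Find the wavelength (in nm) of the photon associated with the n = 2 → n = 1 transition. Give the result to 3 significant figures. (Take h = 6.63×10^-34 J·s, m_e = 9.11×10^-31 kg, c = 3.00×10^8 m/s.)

E_1 = h²/(8m_eL²) = 2.585×10^-19 J, so ΔE = (2² − 1²)E_1 = 7.755×10^-19 J.
λ = hc/ΔE = (6.63×10^-34·3.00×10^8)/7.755×10^-19 = 2.56×10^-7 m = 256 nm.

λ = 256 nm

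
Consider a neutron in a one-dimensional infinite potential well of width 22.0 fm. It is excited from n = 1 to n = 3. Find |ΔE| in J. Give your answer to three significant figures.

|ΔE| = 5.42×10^-13 J

E_1 = h²/(8m_nL²) = 6.769×10^-14 J.
|ΔE| = |1² − 3²|·E_1 = 8·6.769×10^-14 J = 5.42×10^-13 J.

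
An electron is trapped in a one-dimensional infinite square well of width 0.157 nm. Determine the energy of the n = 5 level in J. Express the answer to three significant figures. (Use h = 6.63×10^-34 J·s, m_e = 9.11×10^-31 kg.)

For an infinite well E_n = n²h²/(8m_eL²), so E_1 = h²/(8m_eL²) = (6.63×10^-34)²/(8·9.11×10^-31·(1.57×10^-10 m)²) = 2.447×10^-18 J.
Then E_5 = 5²·E_1 = 25·2.447×10^-18 J = 6.12×10^-17 J.

E_5 = 6.12×10^-17 J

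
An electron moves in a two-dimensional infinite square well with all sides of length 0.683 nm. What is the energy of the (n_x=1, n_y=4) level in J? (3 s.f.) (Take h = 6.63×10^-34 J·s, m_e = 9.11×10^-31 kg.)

E = 2.20×10^-18 J

For a 2D rectangular well E = (h²/8m_e)·Σ n_i²/L_i² = (6.63×10^-34)²/(8·9.11×10^-31) · [1²/(0.683 nm)² + 4²/(0.683 nm)²].
Evaluating gives E = 2.20×10^-18 J.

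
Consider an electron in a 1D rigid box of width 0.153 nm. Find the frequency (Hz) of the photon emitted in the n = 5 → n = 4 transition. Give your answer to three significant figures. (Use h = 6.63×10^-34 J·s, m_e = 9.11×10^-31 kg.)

E_1 = h²/(8m_eL²) = 2.577×10^-18 J and ΔE = (5² − 4²)E_1 = 2.319×10^-17 J.
f = ΔE/h = 2.319×10^-17/6.63×10^-34 = 3.50×10^16 Hz.

f = 3.50×10^16 Hz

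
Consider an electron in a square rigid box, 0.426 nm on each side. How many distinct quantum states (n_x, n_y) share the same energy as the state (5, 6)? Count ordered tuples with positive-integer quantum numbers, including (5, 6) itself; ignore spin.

The level has n_x² + n_y² = 61. The ordered positive-integer solutions are (5, 6), (6, 5).
That gives 2 states.

degeneracy = 2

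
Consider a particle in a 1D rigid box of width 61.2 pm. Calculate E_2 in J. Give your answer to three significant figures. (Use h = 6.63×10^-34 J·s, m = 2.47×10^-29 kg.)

For an infinite well E_n = n²h²/(8mL²), so E_1 = h²/(8mL²) = (6.63×10^-34)²/(8·2.47×10^-29·(6.12×10^-11 m)²) = 5.939×10^-19 J.
Then E_2 = 2²·E_1 = 4·5.939×10^-19 J = 2.38×10^-18 J.

E_2 = 2.38×10^-18 J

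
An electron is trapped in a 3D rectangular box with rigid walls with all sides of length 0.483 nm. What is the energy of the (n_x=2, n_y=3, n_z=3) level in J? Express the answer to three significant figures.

For a 3D rectangular well E = (h²/8m_e)·Σ n_i²/L_i² = (6.626×10^-34)²/(8·9.109×10^-31) · [2²/(0.483 nm)² + 3²/(0.483 nm)² + 3²/(0.483 nm)²].
Evaluating gives E = 5.68×10^-18 J.

E = 5.68×10^-18 J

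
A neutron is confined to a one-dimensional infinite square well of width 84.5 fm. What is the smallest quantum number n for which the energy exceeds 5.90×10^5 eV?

E_1 = h²/(8m_nL²) = 4.589×10^-15 J = 2.865×10^4 eV.
Need n² > 5.90×10^5/2.865×10^4 = 20.59, i.e. n > 4.538.
The smallest integer satisfying this is n = 5.

n = 5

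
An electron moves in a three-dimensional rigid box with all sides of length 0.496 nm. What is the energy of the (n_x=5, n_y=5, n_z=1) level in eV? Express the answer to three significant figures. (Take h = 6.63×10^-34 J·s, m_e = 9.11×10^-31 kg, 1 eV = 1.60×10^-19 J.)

E = 78.1 eV

For a 3D rectangular well E = (h²/8m_e)·Σ n_i²/L_i² = (6.63×10^-34)²/(8·9.11×10^-31) · [5²/(0.496 nm)² + 5²/(0.496 nm)² + 1²/(0.496 nm)²].
Evaluating gives E = 1.250×10^-17 J = 78.1 eV.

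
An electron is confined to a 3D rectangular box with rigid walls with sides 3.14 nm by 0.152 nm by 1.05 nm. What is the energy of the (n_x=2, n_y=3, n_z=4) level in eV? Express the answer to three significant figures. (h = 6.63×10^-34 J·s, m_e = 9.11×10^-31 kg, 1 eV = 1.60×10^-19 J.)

E = 152 eV

For a 3D rectangular well E = (h²/8m_e)·Σ n_i²/L_i² = (6.63×10^-34)²/(8·9.11×10^-31) · [2²/(3.14 nm)² + 3²/(0.152 nm)² + 4²/(1.05 nm)²].
Evaluating gives E = 2.439×10^-17 J = 152 eV.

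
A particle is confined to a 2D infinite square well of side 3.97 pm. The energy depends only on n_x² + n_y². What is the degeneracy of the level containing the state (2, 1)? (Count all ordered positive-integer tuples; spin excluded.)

The level has n_x² + n_y² = 5. The ordered positive-integer solutions are (1, 2), (2, 1).
That gives 2 states.

degeneracy = 2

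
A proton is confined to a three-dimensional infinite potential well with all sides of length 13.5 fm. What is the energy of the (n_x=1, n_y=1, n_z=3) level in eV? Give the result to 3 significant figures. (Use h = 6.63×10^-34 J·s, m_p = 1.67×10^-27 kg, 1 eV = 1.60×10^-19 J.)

For a 3D rectangular well E = (h²/8m_p)·Σ n_i²/L_i² = (6.63×10^-34)²/(8·1.67×10^-27) · [1²/(13.5 fm)² + 1²/(13.5 fm)² + 3²/(13.5 fm)²].
Evaluating gives E = 1.986×10^-12 J = 1.24×10^7 eV.

E = 1.24×10^7 eV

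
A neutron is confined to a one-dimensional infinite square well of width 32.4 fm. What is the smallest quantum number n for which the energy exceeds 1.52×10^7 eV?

E_1 = h²/(8m_nL²) = 3.121×10^-14 J = 1.948×10^5 eV.
Need n² > 1.52×10^7/1.948×10^5 = 78.03, i.e. n > 8.833.
The smallest integer satisfying this is n = 9.

n = 9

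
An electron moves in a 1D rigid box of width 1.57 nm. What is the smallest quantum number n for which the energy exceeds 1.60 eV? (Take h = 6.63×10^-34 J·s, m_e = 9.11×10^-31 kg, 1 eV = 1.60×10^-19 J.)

E_1 = h²/(8m_eL²) = 2.447×10^-20 J = 0.1529 eV.
Need n² > 1.60/0.1529 = 10.46, i.e. n > 3.234.
The smallest integer satisfying this is n = 4.

n = 4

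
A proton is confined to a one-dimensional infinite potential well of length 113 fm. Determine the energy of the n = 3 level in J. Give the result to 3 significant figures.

E_3 = 2.31×10^-14 J

For an infinite well E_n = n²h²/(8m_pL²), so E_1 = h²/(8m_pL²) = (6.626×10^-34)²/(8·1.673×10^-27·(1.13×10^-13 m)²) = 2.569×10^-15 J.
Then E_3 = 3²·E_1 = 9·2.569×10^-15 J = 2.31×10^-14 J.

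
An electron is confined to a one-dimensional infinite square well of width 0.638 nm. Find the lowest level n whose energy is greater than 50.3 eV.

n = 8

E_1 = h²/(8m_eL²) = 1.480×10^-19 J = 0.9238 eV.
Need n² > 50.3/0.9238 = 54.45, i.e. n > 7.379.
The smallest integer satisfying this is n = 8.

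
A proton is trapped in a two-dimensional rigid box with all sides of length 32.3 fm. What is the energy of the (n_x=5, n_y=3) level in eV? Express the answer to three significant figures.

For a 2D rectangular well E = (h²/8m_p)·Σ n_i²/L_i² = (6.626×10^-34)²/(8·1.673×10^-27) · [5²/(32.3 fm)² + 3²/(32.3 fm)²].
Evaluating gives E = 1.069×10^-12 J = 6.67×10^6 eV.

E = 6.67×10^6 eV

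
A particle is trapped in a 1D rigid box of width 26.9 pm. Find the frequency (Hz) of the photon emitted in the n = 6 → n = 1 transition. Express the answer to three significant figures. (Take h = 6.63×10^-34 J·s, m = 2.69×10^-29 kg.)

f = 1.49×10^17 Hz

E_1 = h²/(8mL²) = 2.823×10^-18 J and ΔE = (6² − 1²)E_1 = 9.880×10^-17 J.
f = ΔE/h = 9.880×10^-17/6.63×10^-34 = 1.49×10^17 Hz.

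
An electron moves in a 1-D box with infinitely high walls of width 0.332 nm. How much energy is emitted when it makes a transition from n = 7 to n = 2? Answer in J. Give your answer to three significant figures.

|ΔE| = 2.46×10^-17 J

E_1 = h²/(8m_eL²) = 5.466×10^-19 J.
|ΔE| = |7² − 2²|·E_1 = 45·5.466×10^-19 J = 2.46×10^-17 J.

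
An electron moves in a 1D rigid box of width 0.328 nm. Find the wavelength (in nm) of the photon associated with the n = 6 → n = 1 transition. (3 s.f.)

E_1 = h²/(8m_eL²) = 5.600×10^-19 J, so ΔE = (6² − 1²)E_1 = 1.960×10^-17 J.
λ = hc/ΔE = (6.626×10^-34·2.998×10^8)/1.960×10^-17 = 1.01×10^-8 m = 10.1 nm.

λ = 10.1 nm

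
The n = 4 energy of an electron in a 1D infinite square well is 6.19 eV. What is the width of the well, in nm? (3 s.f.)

L = 0.986 nm

From E_n = n²h²/(8m_eL²), L = n·h/√(8m_eE_n).
E_4 = 6.19 eV = 9.916×10^-19 J, so L = 4·6.626×10^-34/√(8·9.109×10^-31·9.916×10^-19) = 9.86×10^-10 m = 0.986 nm.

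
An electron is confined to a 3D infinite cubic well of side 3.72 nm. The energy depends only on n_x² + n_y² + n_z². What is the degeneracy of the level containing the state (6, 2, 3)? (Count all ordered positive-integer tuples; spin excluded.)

degeneracy = 6

The level has n_x² + n_y² + n_z² = 49. The ordered positive-integer solutions are (2, 3, 6), (2, 6, 3), (3, 2, 6), (3, 6, 2), (6, 2, 3), (6, 3, 2).
That gives 6 states.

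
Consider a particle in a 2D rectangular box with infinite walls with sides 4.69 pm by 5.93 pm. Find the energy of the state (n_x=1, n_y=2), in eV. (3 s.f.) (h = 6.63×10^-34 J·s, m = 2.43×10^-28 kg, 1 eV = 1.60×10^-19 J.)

For a 2D rectangular well E = (h²/8m)·Σ n_i²/L_i² = (6.63×10^-34)²/(8·2.43×10^-28) · [1²/(4.69 pm)² + 2²/(5.93 pm)²].
Evaluating gives E = 3.600×10^-17 J = 225 eV.

E = 225 eV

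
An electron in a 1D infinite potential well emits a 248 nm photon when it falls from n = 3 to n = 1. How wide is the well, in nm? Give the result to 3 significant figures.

L = 0.776 nm

The photon carries ΔE = hc/λ = 6.626×10^-34·2.998×10^8/2.48×10^-7 m = 8.010×10^-19 J.
Since ΔE = (3² − 1²)E_1, E_1 = 1.001×10^-19 J, and L = h/√(8m_eE_1) = 7.76×10^-10 m = 0.776 nm.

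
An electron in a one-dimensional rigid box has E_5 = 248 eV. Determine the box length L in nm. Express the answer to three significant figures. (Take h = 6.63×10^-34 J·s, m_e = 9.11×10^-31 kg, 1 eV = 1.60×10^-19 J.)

From E_n = n²h²/(8m_eL²), L = n·h/√(8m_eE_n).
E_5 = 248 eV = 3.968×10^-17 J, so L = 5·6.63×10^-34/√(8·9.11×10^-31·3.968×10^-17) = 1.95×10^-10 m = 0.195 nm.

L = 0.195 nm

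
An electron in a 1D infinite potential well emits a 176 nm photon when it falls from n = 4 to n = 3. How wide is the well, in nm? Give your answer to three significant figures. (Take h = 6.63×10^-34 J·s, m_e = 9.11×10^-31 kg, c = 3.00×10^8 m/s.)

The photon carries ΔE = hc/λ = 6.63×10^-34·3.00×10^8/1.76×10^-7 m = 1.130×10^-18 J.
Since ΔE = (4² − 3²)E_1, E_1 = 1.614×10^-19 J, and L = h/√(8m_eE_1) = 6.11×10^-10 m = 0.611 nm.

L = 0.611 nm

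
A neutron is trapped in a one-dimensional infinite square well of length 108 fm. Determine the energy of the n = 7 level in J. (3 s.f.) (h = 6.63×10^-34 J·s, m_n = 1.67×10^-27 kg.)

E_7 = 1.38×10^-13 J

For an infinite well E_n = n²h²/(8m_nL²), so E_1 = h²/(8m_nL²) = (6.63×10^-34)²/(8·1.67×10^-27·(1.08×10^-13 m)²) = 2.821×10^-15 J.
Then E_7 = 7²·E_1 = 49·2.821×10^-15 J = 1.38×10^-13 J.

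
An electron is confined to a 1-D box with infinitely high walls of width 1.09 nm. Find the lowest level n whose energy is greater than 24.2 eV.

n = 9

E_1 = h²/(8m_eL²) = 5.071×10^-20 J = 0.3165 eV.
Need n² > 24.2/0.3165 = 76.46, i.e. n > 8.744.
The smallest integer satisfying this is n = 9.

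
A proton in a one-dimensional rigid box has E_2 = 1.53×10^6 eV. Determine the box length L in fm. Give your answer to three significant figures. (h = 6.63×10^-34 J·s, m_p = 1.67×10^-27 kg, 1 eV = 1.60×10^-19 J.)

L = 23.2 fm

From E_n = n²h²/(8m_pL²), L = n·h/√(8m_pE_n).
E_2 = 1.53×10^6 eV = 2.448×10^-13 J, so L = 2·6.63×10^-34/√(8·1.67×10^-27·2.448×10^-13) = 2.32×10^-14 m = 23.2 fm.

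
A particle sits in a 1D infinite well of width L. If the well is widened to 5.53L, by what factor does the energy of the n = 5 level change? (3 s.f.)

E_n ∝ 1/L², so the energy scales by 1/5.53² = 0.0327.

0.0327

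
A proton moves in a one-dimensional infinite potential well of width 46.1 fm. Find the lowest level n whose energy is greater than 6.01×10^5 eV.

E_1 = h²/(8m_pL²) = 1.544×10^-14 J = 9.638×10^4 eV.
Need n² > 6.01×10^5/9.638×10^4 = 6.236, i.e. n > 2.497.
The smallest integer satisfying this is n = 3.

n = 3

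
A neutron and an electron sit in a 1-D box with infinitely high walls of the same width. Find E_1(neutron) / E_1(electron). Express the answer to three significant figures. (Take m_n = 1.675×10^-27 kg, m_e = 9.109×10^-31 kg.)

5.44×10^-4

E_n ∝ 1/m at fixed n and L, so the ratio is m_e/m_n = 9.109×10^-31/1.675×10^-27 = 5.44×10^-4.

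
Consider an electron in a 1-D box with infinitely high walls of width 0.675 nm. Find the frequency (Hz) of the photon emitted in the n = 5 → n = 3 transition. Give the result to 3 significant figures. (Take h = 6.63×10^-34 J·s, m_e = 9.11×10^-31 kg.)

f = 3.19×10^15 Hz

E_1 = h²/(8m_eL²) = 1.324×10^-19 J and ΔE = (5² − 3²)E_1 = 2.118×10^-18 J.
f = ΔE/h = 2.118×10^-18/6.63×10^-34 = 3.19×10^15 Hz.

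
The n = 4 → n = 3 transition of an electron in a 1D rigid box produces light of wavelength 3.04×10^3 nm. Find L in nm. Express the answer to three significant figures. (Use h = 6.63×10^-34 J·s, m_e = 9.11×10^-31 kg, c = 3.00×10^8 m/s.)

The photon carries ΔE = hc/λ = 6.63×10^-34·3.00×10^8/3.04×10^-6 m = 6.543×10^-20 J.
Since ΔE = (4² − 3²)E_1, E_1 = 9.347×10^-21 J, and L = h/√(8m_eE_1) = 2.54×10^-9 m = 2.54 nm.

L = 2.54 nm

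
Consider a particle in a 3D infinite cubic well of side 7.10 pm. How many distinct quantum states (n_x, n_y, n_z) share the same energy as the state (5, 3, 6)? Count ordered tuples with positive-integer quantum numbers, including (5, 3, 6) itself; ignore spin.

The level has n_x² + n_y² + n_z² = 70. The ordered positive-integer solutions are (3, 5, 6), (3, 6, 5), (5, 3, 6), (5, 6, 3), (6, 3, 5), (6, 5, 3).
That gives 6 states.

degeneracy = 6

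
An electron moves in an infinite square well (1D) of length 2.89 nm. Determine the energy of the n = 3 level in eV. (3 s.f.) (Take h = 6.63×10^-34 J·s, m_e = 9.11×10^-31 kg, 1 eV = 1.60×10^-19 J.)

For an infinite well E_n = n²h²/(8m_eL²), so E_1 = h²/(8m_eL²) = (6.63×10^-34)²/(8·9.11×10^-31·(2.89×10^-9 m)²) = 7.221×10^-21 J.
Then E_3 = 3²·E_1 = 9·7.221×10^-21 J = 6.499×10^-20 J.
Converting, E_3 = 6.499×10^-20 J / (1.60×10^-19 J/eV) = 0.406 eV.

E_3 = 0.406 eV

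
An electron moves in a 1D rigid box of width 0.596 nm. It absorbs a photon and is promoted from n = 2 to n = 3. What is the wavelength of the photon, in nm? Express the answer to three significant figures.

E_1 = h²/(8m_eL²) = 1.696×10^-19 J, so ΔE = (3² − 2²)E_1 = 8.480×10^-19 J.
λ = hc/ΔE = (6.626×10^-34·2.998×10^8)/8.480×10^-19 = 2.34×10^-7 m = 234 nm.

λ = 234 nm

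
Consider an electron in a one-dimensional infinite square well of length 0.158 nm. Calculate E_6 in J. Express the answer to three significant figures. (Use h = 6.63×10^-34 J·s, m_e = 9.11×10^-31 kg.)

For an infinite well E_n = n²h²/(8m_eL²), so E_1 = h²/(8m_eL²) = (6.63×10^-34)²/(8·9.11×10^-31·(1.58×10^-10 m)²) = 2.416×10^-18 J.
Then E_6 = 6²·E_1 = 36·2.416×10^-18 J = 8.70×10^-17 J.

E_6 = 8.70×10^-17 J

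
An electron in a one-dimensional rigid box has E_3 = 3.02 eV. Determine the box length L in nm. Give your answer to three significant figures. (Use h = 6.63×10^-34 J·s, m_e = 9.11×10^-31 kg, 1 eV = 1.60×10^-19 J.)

From E_n = n²h²/(8m_eL²), L = n·h/√(8m_eE_n).
E_3 = 3.02 eV = 4.832×10^-19 J, so L = 3·6.63×10^-34/√(8·9.11×10^-31·4.832×10^-19) = 1.06×10^-9 m = 1.06 nm.

L = 1.06 nm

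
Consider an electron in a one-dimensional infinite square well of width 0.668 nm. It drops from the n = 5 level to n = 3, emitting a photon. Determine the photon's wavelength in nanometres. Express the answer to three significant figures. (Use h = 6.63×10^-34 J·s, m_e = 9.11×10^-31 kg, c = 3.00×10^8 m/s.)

λ = 92.0 nm

E_1 = h²/(8m_eL²) = 1.352×10^-19 J, so ΔE = (5² − 3²)E_1 = 2.163×10^-18 J.
λ = hc/ΔE = (6.63×10^-34·3.00×10^8)/2.163×10^-18 = 9.20×10^-8 m = 92.0 nm.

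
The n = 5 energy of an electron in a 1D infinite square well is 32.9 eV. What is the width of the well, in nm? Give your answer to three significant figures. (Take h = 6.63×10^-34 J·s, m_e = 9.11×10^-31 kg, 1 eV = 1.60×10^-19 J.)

From E_n = n²h²/(8m_eL²), L = n·h/√(8m_eE_n).
E_5 = 32.9 eV = 5.264×10^-18 J, so L = 5·6.63×10^-34/√(8·9.11×10^-31·5.264×10^-18) = 5.35×10^-10 m = 0.535 nm.

L = 0.535 nm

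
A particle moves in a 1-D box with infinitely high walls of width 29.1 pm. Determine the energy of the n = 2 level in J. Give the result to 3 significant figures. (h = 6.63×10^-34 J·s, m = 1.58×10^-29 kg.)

E_2 = 1.64×10^-17 J

For an infinite well E_n = n²h²/(8mL²), so E_1 = h²/(8mL²) = (6.63×10^-34)²/(8·1.58×10^-29·(2.91×10^-11 m)²) = 4.107×10^-18 J.
Then E_2 = 2²·E_1 = 4·4.107×10^-18 J = 1.64×10^-17 J.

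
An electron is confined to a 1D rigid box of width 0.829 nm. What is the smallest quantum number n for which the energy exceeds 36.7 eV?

n = 9

E_1 = h²/(8m_eL²) = 8.767×10^-20 J = 0.5473 eV.
Need n² > 36.7/0.5473 = 67.06, i.e. n > 8.189.
The smallest integer satisfying this is n = 9.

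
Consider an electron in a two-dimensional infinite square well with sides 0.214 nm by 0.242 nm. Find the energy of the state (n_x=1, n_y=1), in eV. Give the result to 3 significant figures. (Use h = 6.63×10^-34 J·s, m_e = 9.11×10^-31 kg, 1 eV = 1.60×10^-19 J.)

E = 14.7 eV

For a 2D rectangular well E = (h²/8m_e)·Σ n_i²/L_i² = (6.63×10^-34)²/(8·9.11×10^-31) · [1²/(0.214 nm)² + 1²/(0.242 nm)²].
Evaluating gives E = 2.347×10^-18 J = 14.7 eV.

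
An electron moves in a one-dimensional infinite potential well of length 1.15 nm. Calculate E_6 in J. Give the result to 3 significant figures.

E_6 = 1.64×10^-18 J

For an infinite well E_n = n²h²/(8m_eL²), so E_1 = h²/(8m_eL²) = (6.626×10^-34)²/(8·9.109×10^-31·(1.15×10^-9 m)²) = 4.556×10^-20 J.
Then E_6 = 6²·E_1 = 36·4.556×10^-20 J = 1.64×10^-18 J.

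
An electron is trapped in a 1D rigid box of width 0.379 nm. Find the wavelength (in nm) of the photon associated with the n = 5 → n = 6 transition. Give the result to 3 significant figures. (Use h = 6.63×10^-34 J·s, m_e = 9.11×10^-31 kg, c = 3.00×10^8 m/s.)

E_1 = h²/(8m_eL²) = 4.199×10^-19 J, so ΔE = (6² − 5²)E_1 = 4.619×10^-18 J.
λ = hc/ΔE = (6.63×10^-34·3.00×10^8)/4.619×10^-18 = 4.31×10^-8 m = 43.1 nm.

λ = 43.1 nm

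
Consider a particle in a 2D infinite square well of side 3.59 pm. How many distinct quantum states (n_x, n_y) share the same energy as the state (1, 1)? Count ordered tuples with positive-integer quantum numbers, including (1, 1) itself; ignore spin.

The level has n_x² + n_y² = 2. The ordered positive-integer solutions are (1, 1).
That gives 1 state.

degeneracy = 1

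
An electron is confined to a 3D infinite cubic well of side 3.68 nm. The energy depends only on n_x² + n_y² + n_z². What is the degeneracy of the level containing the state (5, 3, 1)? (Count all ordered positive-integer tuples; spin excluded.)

degeneracy = 6

The level has n_x² + n_y² + n_z² = 35. The ordered positive-integer solutions are (1, 3, 5), (1, 5, 3), (3, 1, 5), (3, 5, 1), (5, 1, 3), (5, 3, 1).
That gives 6 states.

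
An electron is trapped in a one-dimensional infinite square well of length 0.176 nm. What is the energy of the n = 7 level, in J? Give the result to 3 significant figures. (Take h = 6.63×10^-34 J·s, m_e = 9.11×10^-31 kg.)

E_7 = 9.54×10^-17 J

For an infinite well E_n = n²h²/(8m_eL²), so E_1 = h²/(8m_eL²) = (6.63×10^-34)²/(8·9.11×10^-31·(1.76×10^-10 m)²) = 1.947×10^-18 J.
Then E_7 = 7²·E_1 = 49·1.947×10^-18 J = 9.54×10^-17 J.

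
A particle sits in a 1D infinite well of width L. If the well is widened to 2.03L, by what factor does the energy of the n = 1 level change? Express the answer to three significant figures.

0.243

E_n ∝ 1/L², so the energy scales by 1/2.03² = 0.243.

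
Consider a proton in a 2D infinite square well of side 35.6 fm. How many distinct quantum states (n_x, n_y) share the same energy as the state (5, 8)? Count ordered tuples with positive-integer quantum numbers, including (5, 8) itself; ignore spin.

degeneracy = 2

The level has n_x² + n_y² = 89. The ordered positive-integer solutions are (5, 8), (8, 5).
That gives 2 states.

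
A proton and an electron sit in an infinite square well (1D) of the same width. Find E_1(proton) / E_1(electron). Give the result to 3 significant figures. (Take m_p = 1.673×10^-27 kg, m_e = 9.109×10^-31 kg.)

5.44×10^-4

E_n ∝ 1/m at fixed n and L, so the ratio is m_e/m_p = 9.109×10^-31/1.673×10^-27 = 5.44×10^-4.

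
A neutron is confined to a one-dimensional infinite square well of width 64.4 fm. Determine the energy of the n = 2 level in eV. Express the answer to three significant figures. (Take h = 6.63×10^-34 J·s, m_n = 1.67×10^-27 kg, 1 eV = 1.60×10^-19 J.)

E_2 = 1.98×10^5 eV

For an infinite well E_n = n²h²/(8m_nL²), so E_1 = h²/(8m_nL²) = (6.63×10^-34)²/(8·1.67×10^-27·(6.44×10^-14 m)²) = 7.933×10^-15 J.
Then E_2 = 2²·E_1 = 4·7.933×10^-15 J = 3.173×10^-14 J.
Converting, E_2 = 3.173×10^-14 J / (1.60×10^-19 J/eV) = 1.98×10^5 eV.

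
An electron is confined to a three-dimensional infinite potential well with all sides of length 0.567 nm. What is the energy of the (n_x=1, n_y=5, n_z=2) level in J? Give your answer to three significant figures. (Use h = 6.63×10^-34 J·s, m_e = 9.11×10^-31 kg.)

For a 3D rectangular well E = (h²/8m_e)·Σ n_i²/L_i² = (6.63×10^-34)²/(8·9.11×10^-31) · [1²/(0.567 nm)² + 5²/(0.567 nm)² + 2²/(0.567 nm)²].
Evaluating gives E = 5.63×10^-18 J.

E = 5.63×10^-18 J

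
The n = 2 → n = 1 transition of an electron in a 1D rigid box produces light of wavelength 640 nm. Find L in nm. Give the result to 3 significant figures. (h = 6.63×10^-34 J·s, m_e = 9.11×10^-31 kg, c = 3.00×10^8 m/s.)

The photon carries ΔE = hc/λ = 6.63×10^-34·3.00×10^8/6.40×10^-7 m = 3.108×10^-19 J.
Since ΔE = (2² − 1²)E_1, E_1 = 1.036×10^-19 J, and L = h/√(8m_eE_1) = 7.63×10^-10 m = 0.763 nm.

L = 0.763 nm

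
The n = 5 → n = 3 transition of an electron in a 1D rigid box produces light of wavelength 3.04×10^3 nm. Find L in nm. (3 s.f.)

L = 3.84 nm

The photon carries ΔE = hc/λ = 6.626×10^-34·2.998×10^8/3.04×10^-6 m = 6.534×10^-20 J.
Since ΔE = (5² − 3²)E_1, E_1 = 4.084×10^-21 J, and L = h/√(8m_eE_1) = 3.84×10^-9 m = 3.84 nm.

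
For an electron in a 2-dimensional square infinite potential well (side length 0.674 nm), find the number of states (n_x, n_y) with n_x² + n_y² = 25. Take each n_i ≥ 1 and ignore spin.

The level has n_x² + n_y² = 25. The ordered positive-integer solutions are (3, 4), (4, 3).
That gives 2 states.

degeneracy = 2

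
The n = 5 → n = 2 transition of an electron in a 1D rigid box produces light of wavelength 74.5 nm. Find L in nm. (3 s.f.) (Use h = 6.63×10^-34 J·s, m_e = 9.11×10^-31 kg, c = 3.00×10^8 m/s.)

L = 0.689 nm

The photon carries ΔE = hc/λ = 6.63×10^-34·3.00×10^8/7.45×10^-8 m = 2.670×10^-18 J.
Since ΔE = (5² − 2²)E_1, E_1 = 1.271×10^-19 J, and L = h/√(8m_eE_1) = 6.89×10^-10 m = 0.689 nm.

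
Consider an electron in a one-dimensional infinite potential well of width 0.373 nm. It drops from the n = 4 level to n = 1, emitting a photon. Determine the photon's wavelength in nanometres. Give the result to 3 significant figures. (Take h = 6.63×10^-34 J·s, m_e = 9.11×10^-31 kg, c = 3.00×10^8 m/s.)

λ = 30.6 nm

E_1 = h²/(8m_eL²) = 4.335×10^-19 J, so ΔE = (4² − 1²)E_1 = 6.502×10^-18 J.
λ = hc/ΔE = (6.63×10^-34·3.00×10^8)/6.502×10^-18 = 3.06×10^-8 m = 30.6 nm.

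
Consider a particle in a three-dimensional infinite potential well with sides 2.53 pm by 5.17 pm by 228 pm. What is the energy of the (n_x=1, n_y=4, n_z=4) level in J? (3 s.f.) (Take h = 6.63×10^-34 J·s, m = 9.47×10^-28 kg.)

E = 4.38×10^-17 J

For a 3D rectangular well E = (h²/8m)·Σ n_i²/L_i² = (6.63×10^-34)²/(8·9.47×10^-28) · [1²/(2.53 pm)² + 4²/(5.17 pm)² + 4²/(228 pm)²].
Evaluating gives E = 4.38×10^-17 J.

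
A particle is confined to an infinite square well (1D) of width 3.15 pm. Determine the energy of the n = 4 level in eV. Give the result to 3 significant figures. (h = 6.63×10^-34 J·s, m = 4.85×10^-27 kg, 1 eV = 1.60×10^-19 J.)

E_4 = 114 eV

For an infinite well E_n = n²h²/(8mL²), so E_1 = h²/(8mL²) = (6.63×10^-34)²/(8·4.85×10^-27·(3.15×10^-12 m)²) = 1.142×10^-18 J.
Then E_4 = 4²·E_1 = 16·1.142×10^-18 J = 1.827×10^-17 J.
Converting, E_4 = 1.827×10^-17 J / (1.60×10^-19 J/eV) = 114 eV.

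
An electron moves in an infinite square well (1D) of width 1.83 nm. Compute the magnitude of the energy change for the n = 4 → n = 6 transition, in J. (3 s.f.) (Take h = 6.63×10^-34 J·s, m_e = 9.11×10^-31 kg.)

|ΔE| = 3.60×10^-19 J

E_1 = h²/(8m_eL²) = 1.801×10^-20 J.
|ΔE| = |4² − 6²|·E_1 = 20·1.801×10^-20 J = 3.60×10^-19 J.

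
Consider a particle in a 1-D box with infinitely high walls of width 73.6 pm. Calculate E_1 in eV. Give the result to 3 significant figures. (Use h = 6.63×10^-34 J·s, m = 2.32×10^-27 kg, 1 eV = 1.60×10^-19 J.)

For an infinite well E_n = n²h²/(8mL²), so E_1 = h²/(8mL²) = (6.63×10^-34)²/(8·2.32×10^-27·(7.36×10^-11 m)²) = 4.372×10^-21 J.
Converting, E_1 = 4.372×10^-21 J / (1.60×10^-19 J/eV) = 0.0273 eV.

E_1 = 0.0273 eV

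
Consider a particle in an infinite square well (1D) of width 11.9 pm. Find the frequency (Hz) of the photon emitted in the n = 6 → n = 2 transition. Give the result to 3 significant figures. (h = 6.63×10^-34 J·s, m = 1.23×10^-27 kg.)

E_1 = h²/(8mL²) = 3.155×10^-19 J and ΔE = (6² − 2²)E_1 = 1.010×10^-17 J.
f = ΔE/h = 1.010×10^-17/6.63×10^-34 = 1.52×10^16 Hz.

f = 1.52×10^16 Hz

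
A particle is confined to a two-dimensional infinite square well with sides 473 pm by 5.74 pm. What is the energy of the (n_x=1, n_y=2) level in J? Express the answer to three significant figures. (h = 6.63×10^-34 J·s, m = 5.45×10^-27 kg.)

E = 1.22×10^-18 J

For a 2D rectangular well E = (h²/8m)·Σ n_i²/L_i² = (6.63×10^-34)²/(8·5.45×10^-27) · [1²/(473 pm)² + 2²/(5.74 pm)²].
Evaluating gives E = 1.22×10^-18 J.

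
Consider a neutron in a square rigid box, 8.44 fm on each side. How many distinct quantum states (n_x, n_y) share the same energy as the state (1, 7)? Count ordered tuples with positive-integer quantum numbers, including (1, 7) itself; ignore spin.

degeneracy = 3

The level has n_x² + n_y² = 50. The ordered positive-integer solutions are (1, 7), (5, 5), (7, 1).
That gives 3 states.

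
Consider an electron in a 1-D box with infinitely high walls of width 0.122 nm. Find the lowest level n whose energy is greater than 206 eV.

E_1 = h²/(8m_eL²) = 4.048×10^-18 J = 25.27 eV.
Need n² > 206/25.27 = 8.152, i.e. n > 2.855.
The smallest integer satisfying this is n = 3.

n = 3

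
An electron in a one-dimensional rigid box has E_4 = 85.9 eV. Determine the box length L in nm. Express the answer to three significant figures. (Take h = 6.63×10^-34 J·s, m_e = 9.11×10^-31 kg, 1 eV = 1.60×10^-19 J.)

L = 0.265 nm

From E_n = n²h²/(8m_eL²), L = n·h/√(8m_eE_n).
E_4 = 85.9 eV = 1.374×10^-17 J, so L = 4·6.63×10^-34/√(8·9.11×10^-31·1.374×10^-17) = 2.65×10^-10 m = 0.265 nm.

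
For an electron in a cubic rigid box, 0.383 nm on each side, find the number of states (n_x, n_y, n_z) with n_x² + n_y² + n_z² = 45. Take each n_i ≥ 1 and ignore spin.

degeneracy = 6

The level has n_x² + n_y² + n_z² = 45. The ordered positive-integer solutions are (2, 4, 5), (2, 5, 4), (4, 2, 5), (4, 5, 2), (5, 2, 4), (5, 4, 2).
That gives 6 states.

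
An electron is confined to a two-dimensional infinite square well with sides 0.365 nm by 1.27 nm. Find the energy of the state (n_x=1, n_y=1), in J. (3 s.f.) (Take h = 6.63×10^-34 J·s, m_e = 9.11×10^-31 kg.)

E = 4.90×10^-19 J

For a 2D rectangular well E = (h²/8m_e)·Σ n_i²/L_i² = (6.63×10^-34)²/(8·9.11×10^-31) · [1²/(0.365 nm)² + 1²/(1.27 nm)²].
Evaluating gives E = 4.90×10^-19 J.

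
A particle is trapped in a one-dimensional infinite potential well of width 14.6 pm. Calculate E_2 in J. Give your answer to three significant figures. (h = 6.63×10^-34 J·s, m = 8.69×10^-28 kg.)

For an infinite well E_n = n²h²/(8mL²), so E_1 = h²/(8mL²) = (6.63×10^-34)²/(8·8.69×10^-28·(1.46×10^-11 m)²) = 2.966×10^-19 J.
Then E_2 = 2²·E_1 = 4·2.966×10^-19 J = 1.19×10^-18 J.

E_2 = 1.19×10^-18 J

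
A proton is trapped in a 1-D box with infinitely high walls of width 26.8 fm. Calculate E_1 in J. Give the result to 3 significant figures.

For an infinite well E_n = n²h²/(8m_pL²), so E_1 = h²/(8m_pL²) = (6.626×10^-34)²/(8·1.673×10^-27·(2.68×10^-14 m)²) = 4.567×10^-14 J.

E_1 = 4.57×10^-14 J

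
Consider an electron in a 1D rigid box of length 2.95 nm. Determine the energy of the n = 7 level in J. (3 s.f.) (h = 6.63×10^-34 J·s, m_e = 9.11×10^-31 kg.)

For an infinite well E_n = n²h²/(8m_eL²), so E_1 = h²/(8m_eL²) = (6.63×10^-34)²/(8·9.11×10^-31·(2.95×10^-9 m)²) = 6.931×10^-21 J.
Then E_7 = 7²·E_1 = 49·6.931×10^-21 J = 3.40×10^-19 J.

E_7 = 3.40×10^-19 J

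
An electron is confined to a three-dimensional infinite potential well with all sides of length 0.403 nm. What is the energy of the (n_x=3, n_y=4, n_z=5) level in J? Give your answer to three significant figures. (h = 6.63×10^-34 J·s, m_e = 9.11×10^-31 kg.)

E = 1.86×10^-17 J

For a 3D rectangular well E = (h²/8m_e)·Σ n_i²/L_i² = (6.63×10^-34)²/(8·9.11×10^-31) · [3²/(0.403 nm)² + 4²/(0.403 nm)² + 5²/(0.403 nm)²].
Evaluating gives E = 1.86×10^-17 J.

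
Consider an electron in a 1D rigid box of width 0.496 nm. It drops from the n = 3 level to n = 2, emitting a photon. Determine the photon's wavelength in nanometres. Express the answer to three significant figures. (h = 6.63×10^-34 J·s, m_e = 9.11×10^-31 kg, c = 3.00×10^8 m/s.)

λ = 162 nm

E_1 = h²/(8m_eL²) = 2.452×10^-19 J, so ΔE = (3² − 2²)E_1 = 1.226×10^-18 J.
λ = hc/ΔE = (6.63×10^-34·3.00×10^8)/1.226×10^-18 = 1.62×10^-7 m = 162 nm.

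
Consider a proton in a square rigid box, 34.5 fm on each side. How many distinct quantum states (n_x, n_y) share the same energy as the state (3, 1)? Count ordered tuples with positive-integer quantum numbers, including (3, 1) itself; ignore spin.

degeneracy = 2

The level has n_x² + n_y² = 10. The ordered positive-integer solutions are (1, 3), (3, 1).
That gives 2 states.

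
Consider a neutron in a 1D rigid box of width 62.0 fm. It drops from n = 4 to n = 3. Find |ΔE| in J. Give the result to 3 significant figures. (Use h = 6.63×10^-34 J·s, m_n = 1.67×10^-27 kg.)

E_1 = h²/(8m_nL²) = 8.559×10^-15 J.
|ΔE| = |4² − 3²|·E_1 = 7·8.559×10^-15 J = 5.99×10^-14 J.

|ΔE| = 5.99×10^-14 J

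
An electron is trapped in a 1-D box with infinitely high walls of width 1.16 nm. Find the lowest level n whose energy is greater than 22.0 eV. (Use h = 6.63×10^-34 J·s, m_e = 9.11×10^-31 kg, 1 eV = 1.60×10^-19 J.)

E_1 = h²/(8m_eL²) = 4.482×10^-20 J = 0.2801 eV.
Need n² > 22.0/0.2801 = 78.54, i.e. n > 8.862.
The smallest integer satisfying this is n = 9.

n = 9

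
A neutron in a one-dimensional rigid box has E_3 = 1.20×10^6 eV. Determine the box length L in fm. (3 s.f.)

L = 39.2 fm

From E_n = n²h²/(8m_nL²), L = n·h/√(8m_nE_n).
E_3 = 1.20×10^6 eV = 1.922×10^-13 J, so L = 3·6.626×10^-34/√(8·1.675×10^-27·1.922×10^-13) = 3.92×10^-14 m = 39.2 fm.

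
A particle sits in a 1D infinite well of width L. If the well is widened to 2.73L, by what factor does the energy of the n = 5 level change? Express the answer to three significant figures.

E_n ∝ 1/L², so the energy scales by 1/2.73² = 0.134.

0.134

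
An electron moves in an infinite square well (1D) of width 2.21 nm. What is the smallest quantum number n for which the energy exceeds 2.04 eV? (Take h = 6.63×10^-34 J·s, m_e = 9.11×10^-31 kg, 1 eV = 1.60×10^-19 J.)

n = 6

E_1 = h²/(8m_eL²) = 1.235×10^-20 J = 0.07719 eV.
Need n² > 2.04/0.07719 = 26.43, i.e. n > 5.141.
The smallest integer satisfying this is n = 6.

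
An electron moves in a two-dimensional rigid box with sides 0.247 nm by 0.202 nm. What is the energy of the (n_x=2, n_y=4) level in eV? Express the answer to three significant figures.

For a 2D rectangular well E = (h²/8m_e)·Σ n_i²/L_i² = (6.626×10^-34)²/(8·9.109×10^-31) · [2²/(0.247 nm)² + 4²/(0.202 nm)²].
Evaluating gives E = 2.757×10^-17 J = 172 eV.

E = 172 eV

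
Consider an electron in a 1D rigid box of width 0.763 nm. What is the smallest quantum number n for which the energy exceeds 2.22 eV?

n = 2

E_1 = h²/(8m_eL²) = 1.035×10^-19 J = 0.6461 eV.
Need n² > 2.22/0.6461 = 3.436, i.e. n > 1.854.
The smallest integer satisfying this is n = 2.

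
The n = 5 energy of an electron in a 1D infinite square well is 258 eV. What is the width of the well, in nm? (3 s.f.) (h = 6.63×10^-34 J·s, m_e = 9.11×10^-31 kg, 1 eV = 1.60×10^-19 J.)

L = 0.191 nm

From E_n = n²h²/(8m_eL²), L = n·h/√(8m_eE_n).
E_5 = 258 eV = 4.128×10^-17 J, so L = 5·6.63×10^-34/√(8·9.11×10^-31·4.128×10^-17) = 1.91×10^-10 m = 0.191 nm.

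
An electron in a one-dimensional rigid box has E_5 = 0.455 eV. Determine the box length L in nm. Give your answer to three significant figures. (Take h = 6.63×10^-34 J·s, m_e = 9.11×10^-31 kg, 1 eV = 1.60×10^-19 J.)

From E_n = n²h²/(8m_eL²), L = n·h/√(8m_eE_n).
E_5 = 0.455 eV = 7.280×10^-20 J, so L = 5·6.63×10^-34/√(8·9.11×10^-31·7.280×10^-20) = 4.55×10^-9 m = 4.55 nm.

L = 4.55 nm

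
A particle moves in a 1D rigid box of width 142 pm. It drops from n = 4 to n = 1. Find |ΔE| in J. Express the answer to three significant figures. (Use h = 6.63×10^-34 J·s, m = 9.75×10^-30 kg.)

|ΔE| = 4.19×10^-18 J

E_1 = h²/(8mL²) = 2.795×10^-19 J.
|ΔE| = |4² − 1²|·E_1 = 15·2.795×10^-19 J = 4.19×10^-18 J.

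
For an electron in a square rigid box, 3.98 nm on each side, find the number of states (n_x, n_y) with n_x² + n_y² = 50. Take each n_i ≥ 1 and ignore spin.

degeneracy = 3

The level has n_x² + n_y² = 50. The ordered positive-integer solutions are (1, 7), (5, 5), (7, 1).
That gives 3 states.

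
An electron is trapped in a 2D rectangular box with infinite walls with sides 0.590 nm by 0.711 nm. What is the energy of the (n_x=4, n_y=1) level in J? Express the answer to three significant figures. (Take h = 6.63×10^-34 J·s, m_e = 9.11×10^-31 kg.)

E = 2.89×10^-18 J

For a 2D rectangular well E = (h²/8m_e)·Σ n_i²/L_i² = (6.63×10^-34)²/(8·9.11×10^-31) · [4²/(0.590 nm)² + 1²/(0.711 nm)²].
Evaluating gives E = 2.89×10^-18 J.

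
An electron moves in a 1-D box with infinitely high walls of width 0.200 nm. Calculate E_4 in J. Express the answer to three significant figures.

For an infinite well E_n = n²h²/(8m_eL²), so E_1 = h²/(8m_eL²) = (6.626×10^-34)²/(8·9.109×10^-31·(2.00×10^-10 m)²) = 1.506×10^-18 J.
Then E_4 = 4²·E_1 = 16·1.506×10^-18 J = 2.41×10^-17 J.

E_4 = 2.41×10^-17 J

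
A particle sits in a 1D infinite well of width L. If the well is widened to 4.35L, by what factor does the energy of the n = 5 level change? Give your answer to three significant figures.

E_n ∝ 1/L², so the energy scales by 1/4.35² = 0.0528.

0.0528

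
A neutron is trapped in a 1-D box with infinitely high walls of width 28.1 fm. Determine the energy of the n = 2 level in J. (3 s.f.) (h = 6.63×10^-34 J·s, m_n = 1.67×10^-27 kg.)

For an infinite well E_n = n²h²/(8m_nL²), so E_1 = h²/(8m_nL²) = (6.63×10^-34)²/(8·1.67×10^-27·(2.81×10^-14 m)²) = 4.167×10^-14 J.
Then E_2 = 2²·E_1 = 4·4.167×10^-14 J = 1.67×10^-13 J.

E_2 = 1.67×10^-13 J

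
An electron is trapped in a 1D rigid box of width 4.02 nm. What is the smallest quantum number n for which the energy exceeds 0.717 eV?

n = 6

E_1 = h²/(8m_eL²) = 3.728×10^-21 J = 0.02327 eV.
Need n² > 0.717/0.02327 = 30.81, i.e. n > 5.551.
The smallest integer satisfying this is n = 6.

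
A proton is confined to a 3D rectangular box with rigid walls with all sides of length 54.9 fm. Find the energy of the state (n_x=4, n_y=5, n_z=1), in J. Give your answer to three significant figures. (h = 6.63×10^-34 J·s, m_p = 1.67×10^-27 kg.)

For a 3D rectangular well E = (h²/8m_p)·Σ n_i²/L_i² = (6.63×10^-34)²/(8·1.67×10^-27) · [4²/(54.9 fm)² + 5²/(54.9 fm)² + 1²/(54.9 fm)²].
Evaluating gives E = 4.58×10^-13 J.

E = 4.58×10^-13 J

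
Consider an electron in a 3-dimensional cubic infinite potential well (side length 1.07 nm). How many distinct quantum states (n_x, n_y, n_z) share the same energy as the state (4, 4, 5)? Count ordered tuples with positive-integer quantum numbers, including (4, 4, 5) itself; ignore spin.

degeneracy = 6

The level has n_x² + n_y² + n_z² = 57. The ordered positive-integer solutions are (2, 2, 7), (2, 7, 2), (4, 4, 5), (4, 5, 4), (5, 4, 4), (7, 2, 2).
That gives 6 states.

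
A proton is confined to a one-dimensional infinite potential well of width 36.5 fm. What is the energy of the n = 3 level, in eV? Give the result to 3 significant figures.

For an infinite well E_n = n²h²/(8m_pL²), so E_1 = h²/(8m_pL²) = (6.626×10^-34)²/(8·1.673×10^-27·(3.65×10^-14 m)²) = 2.462×10^-14 J.
Then E_3 = 3²·E_1 = 9·2.462×10^-14 J = 2.216×10^-13 J.
Converting, E_3 = 2.216×10^-13 J / (1.602×10^-19 J/eV) = 1.38×10^6 eV.

E_3 = 1.38×10^6 eV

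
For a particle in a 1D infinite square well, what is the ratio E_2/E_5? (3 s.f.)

0.160

E_n ∝ n², so E_2/E_5 = 2²/5² = 4/25 = 0.160.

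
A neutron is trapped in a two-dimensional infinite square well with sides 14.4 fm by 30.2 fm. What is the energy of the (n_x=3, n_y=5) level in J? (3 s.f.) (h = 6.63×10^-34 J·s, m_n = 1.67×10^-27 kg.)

For a 2D rectangular well E = (h²/8m_n)·Σ n_i²/L_i² = (6.63×10^-34)²/(8·1.67×10^-27) · [3²/(14.4 fm)² + 5²/(30.2 fm)²].
Evaluating gives E = 2.33×10^-12 J.

E = 2.33×10^-12 J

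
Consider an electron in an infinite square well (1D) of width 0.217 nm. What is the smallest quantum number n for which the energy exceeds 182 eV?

n = 5

E_1 = h²/(8m_eL²) = 1.279×10^-18 J = 7.984 eV.
Need n² > 182/7.984 = 22.80, i.e. n > 4.775.
The smallest integer satisfying this is n = 5.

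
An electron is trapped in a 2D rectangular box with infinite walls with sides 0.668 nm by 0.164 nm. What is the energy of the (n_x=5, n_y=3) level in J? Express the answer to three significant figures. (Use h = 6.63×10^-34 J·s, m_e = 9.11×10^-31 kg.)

E = 2.36×10^-17 J

For a 2D rectangular well E = (h²/8m_e)·Σ n_i²/L_i² = (6.63×10^-34)²/(8·9.11×10^-31) · [5²/(0.668 nm)² + 3²/(0.164 nm)²].
Evaluating gives E = 2.36×10^-17 J.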